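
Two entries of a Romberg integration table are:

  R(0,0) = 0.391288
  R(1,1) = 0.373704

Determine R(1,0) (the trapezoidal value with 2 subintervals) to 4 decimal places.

0.3781

From R(1,1) = (4·R(1,0) − R(0,0))/3, solve for R(1,0):
4·R(1,0) = 3·0.373704 + 0.391288 = 1.512400
R(1,0) = 0.378100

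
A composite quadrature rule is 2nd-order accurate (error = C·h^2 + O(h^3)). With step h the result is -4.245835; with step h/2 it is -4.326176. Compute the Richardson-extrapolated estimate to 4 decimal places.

-4.3530

Extrapolated value = (4·A(h/2) − A(h)) / (4 − 1)
= (4·(-4.326176) − (-4.245835)) / 3
= -13.058869 / 3 = -4.352956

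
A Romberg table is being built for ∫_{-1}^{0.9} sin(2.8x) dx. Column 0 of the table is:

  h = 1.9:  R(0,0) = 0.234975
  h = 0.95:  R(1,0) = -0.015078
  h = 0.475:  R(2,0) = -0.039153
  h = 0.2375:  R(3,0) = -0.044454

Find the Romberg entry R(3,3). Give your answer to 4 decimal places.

R(1,1) = (4·(-0.015078) − 0.234975) / 3 = -0.098429
R(2,1) = -0.039153 + (-0.039153 − (-0.015078))/3 = -0.047178
R(3,1) = (4·(-0.044454) − (-0.039153)) / 3 = -0.046221
R(2,2) = -0.047178 + (-0.047178 − (-0.098429))/15 = -0.043761
R(3,2) = -0.046221 + (-0.046221 − (-0.047178))/15 = -0.046157
R(3,3) = (64·(-0.046157) − (-0.043761)) / 63 = -0.046195

-0.0462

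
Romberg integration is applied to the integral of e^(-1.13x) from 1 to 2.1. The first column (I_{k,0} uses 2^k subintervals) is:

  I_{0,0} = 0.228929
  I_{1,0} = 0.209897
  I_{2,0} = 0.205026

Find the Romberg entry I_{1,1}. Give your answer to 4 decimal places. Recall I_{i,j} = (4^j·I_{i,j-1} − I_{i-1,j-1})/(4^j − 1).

0.2036

I_{1,1} = 0.209897 + (0.209897 − 0.228929)/3 = 0.203553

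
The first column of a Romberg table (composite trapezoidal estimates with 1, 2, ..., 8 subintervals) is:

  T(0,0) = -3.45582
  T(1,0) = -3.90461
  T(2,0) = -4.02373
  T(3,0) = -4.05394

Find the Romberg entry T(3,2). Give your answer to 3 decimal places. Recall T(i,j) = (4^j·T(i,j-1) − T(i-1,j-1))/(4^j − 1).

-4.064

T(2,1) = -4.02373 + (-4.02373 − (-3.90461))/3 = -4.06344
T(3,1) = (4·(-4.05394) − (-4.02373)) / 3 = -4.06401
T(3,2) = (16·(-4.06401) − (-4.06344)) / 15 = -4.06405
(Column j=1 coincides with Simpson's rule on the same nodes.)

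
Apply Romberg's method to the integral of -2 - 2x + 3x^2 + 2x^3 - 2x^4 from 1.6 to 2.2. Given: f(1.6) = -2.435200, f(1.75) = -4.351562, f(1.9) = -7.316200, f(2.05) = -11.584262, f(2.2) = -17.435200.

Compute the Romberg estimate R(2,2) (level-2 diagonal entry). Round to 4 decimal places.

R(0,0) (trapezoid, 1 panel, h=0.6000): -5.961120
R(1,0) (trapezoid, 2 panels, h=0.3000): -5.175420
R(2,0) (trapezoid, 4 panels, h=0.1500): -4.978084
R(1,1) = -5.175420 + (-5.175420 − (-5.961120))/3 = -4.913520
R(2,1) = -4.978084 + (-4.978084 − (-5.175420))/3 = -4.912305
R(2,2) = -4.912305 + (-4.912305 − (-4.913520))/15 = -4.912224

-4.9122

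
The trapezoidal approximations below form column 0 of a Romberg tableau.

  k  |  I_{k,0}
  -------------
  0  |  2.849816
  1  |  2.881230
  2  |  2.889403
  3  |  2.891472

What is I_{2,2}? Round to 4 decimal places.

I_{1,1} = 2.881230 + (2.881230 − 2.849816)/3 = 2.891701
I_{2,1} = 2.889403 + (2.889403 − 2.881230)/3 = 2.892127
I_{2,2} = 2.892127 + (2.892127 − 2.891701)/15 = 2.892155

2.8922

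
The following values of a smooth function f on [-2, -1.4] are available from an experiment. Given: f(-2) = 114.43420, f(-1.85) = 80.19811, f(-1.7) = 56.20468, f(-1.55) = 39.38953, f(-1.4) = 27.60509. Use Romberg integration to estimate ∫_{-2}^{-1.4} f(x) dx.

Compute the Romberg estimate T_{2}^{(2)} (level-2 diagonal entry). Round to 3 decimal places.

T_{0}^{(0)} (trapezoid, 1 panel, h=0.6000): 42.61179
T_{1}^{(0)} (trapezoid, 2 panels, h=0.3000): 38.16730
T_{2}^{(0)} (trapezoid, 4 panels, h=0.1500): 37.02179
T_{1}^{(1)} = 38.16730 + (38.16730 − 42.61179)/3 = 36.68580
T_{2}^{(1)} = 37.02179 + (37.02179 − 38.16730)/3 = 36.63995
T_{2}^{(2)} = 36.63995 + (36.63995 − 36.68580)/15 = 36.63689

36.637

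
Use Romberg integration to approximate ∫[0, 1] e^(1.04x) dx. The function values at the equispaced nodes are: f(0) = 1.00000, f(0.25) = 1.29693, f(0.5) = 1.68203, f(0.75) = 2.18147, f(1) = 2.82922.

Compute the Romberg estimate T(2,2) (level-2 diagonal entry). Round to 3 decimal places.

1.759

T(0,0) (trapezoid, 1 panel, h=1.0000): 1.91461
T(1,0) (trapezoid, 2 panels, h=0.5000): 1.79832
T(2,0) (trapezoid, 4 panels, h=0.2500): 1.76876
T(1,1) = 1.79832 + (1.79832 − 1.91461)/3 = 1.75956
T(2,1) = 1.76876 + (1.76876 − 1.79832)/3 = 1.75891
T(2,2) = 1.75891 + (1.75891 − 1.75956)/15 = 1.75887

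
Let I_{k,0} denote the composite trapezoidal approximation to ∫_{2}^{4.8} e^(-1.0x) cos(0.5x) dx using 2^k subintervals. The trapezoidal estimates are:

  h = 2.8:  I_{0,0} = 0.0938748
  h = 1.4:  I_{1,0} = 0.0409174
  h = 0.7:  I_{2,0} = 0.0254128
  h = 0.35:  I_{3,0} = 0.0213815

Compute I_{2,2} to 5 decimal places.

I_{1,1} = 0.0409174 + (0.0409174 − 0.0938748)/3 = 0.0232649
I_{2,1} = (4·0.0254128 − 0.0409174) / 3 = 0.0202446
I_{2,2} = (16·0.0202446 − 0.0232649) / 15 = 0.0200432

0.02004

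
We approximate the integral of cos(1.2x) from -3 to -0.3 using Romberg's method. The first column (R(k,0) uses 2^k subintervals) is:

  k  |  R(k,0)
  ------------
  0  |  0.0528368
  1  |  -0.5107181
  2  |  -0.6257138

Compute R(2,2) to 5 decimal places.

R(1,1) = (4·(-0.5107181) − 0.0528368) / 3 = -0.6985697
R(2,1) = -0.6257138 + (-0.6257138 − (-0.5107181))/3 = -0.6640457
R(2,2) = (16·(-0.6640457) − (-0.6985697)) / 15 = -0.6617441

-0.66174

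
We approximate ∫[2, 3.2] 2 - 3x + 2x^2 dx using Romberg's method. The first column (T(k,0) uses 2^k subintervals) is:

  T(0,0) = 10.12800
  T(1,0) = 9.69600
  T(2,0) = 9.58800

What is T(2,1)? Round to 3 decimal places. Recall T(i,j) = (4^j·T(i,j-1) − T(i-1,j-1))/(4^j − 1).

Richardson extrapolation on the trapezoidal column (denominator 4−1=3):
T(2,1) = (4·9.58800 − 9.69600) / 3 = 9.55200
(Column j=1 coincides with Simpson's rule on the same nodes.)

9.552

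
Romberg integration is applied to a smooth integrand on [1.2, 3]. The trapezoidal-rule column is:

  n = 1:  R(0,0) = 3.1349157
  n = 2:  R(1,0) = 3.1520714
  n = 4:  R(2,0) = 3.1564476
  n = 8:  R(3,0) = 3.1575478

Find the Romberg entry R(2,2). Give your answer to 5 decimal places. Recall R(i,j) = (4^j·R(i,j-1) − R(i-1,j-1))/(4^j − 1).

Richardson extrapolation on the trapezoidal column (denominator 4−1=3):
R(1,1) = (4·3.1520714 − 3.1349157) / 3 = 3.1577900
R(2,1) = (4·3.1564476 − 3.1520714) / 3 = 3.1579063
R(2,2) = (16·3.1579063 − 3.1577900) / 15 = 3.1579141

3.15791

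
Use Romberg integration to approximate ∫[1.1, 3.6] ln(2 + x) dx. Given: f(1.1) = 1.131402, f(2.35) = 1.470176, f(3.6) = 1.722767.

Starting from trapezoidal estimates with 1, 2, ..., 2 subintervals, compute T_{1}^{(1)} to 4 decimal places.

T_{0}^{(0)} (trapezoid, 1 panel, h=2.5000): 3.567711
T_{1}^{(0)} (trapezoid, 2 panels, h=1.2500): 3.621576
T_{1}^{(1)} = 3.621576 + (3.621576 − 3.567711)/3 = 3.639531

3.6395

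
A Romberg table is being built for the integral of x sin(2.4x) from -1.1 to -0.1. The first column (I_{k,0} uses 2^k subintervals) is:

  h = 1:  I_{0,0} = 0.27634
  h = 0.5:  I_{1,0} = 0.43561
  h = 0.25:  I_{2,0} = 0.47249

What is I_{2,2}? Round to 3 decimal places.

I_{1,1} = 0.43561 + (0.43561 − 0.27634)/3 = 0.48870
I_{2,1} = 0.47249 + (0.47249 − 0.43561)/3 = 0.48478
I_{2,2} = 0.48478 + (0.48478 − 0.48870)/15 = 0.48452

0.485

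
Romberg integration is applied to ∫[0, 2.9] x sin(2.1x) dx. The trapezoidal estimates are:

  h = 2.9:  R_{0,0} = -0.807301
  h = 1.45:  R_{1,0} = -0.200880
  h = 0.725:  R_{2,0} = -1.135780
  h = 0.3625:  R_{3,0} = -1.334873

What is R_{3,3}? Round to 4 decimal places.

-1.3958

Richardson extrapolation on the trapezoidal column (denominator 4−1=3):
R_{1,1} = (4·(-0.200880) − (-0.807301)) / 3 = 0.001260
R_{2,1} = -1.135780 + (-1.135780 − (-0.200880))/3 = -1.447413
R_{3,1} = -1.334873 + (-1.334873 − (-1.135780))/3 = -1.401237
R_{2,2} = (16·(-1.447413) − 0.001260) / 15 = -1.543991
R_{3,2} = (16·(-1.401237) − (-1.447413)) / 15 = -1.398159
R_{3,3} = (64·(-1.398159) − (-1.543991)) / 63 = -1.395844
(Column j=1 coincides with Simpson's rule on the same nodes.)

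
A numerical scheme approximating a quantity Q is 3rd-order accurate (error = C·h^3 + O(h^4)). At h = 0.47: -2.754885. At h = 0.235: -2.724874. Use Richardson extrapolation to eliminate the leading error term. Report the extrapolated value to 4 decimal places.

-2.7206

Extrapolated value = (8·A(h/2) − A(h)) / (8 − 1)
= (8·(-2.724874) − (-2.754885)) / 7
= -19.044107 / 7 = -2.720587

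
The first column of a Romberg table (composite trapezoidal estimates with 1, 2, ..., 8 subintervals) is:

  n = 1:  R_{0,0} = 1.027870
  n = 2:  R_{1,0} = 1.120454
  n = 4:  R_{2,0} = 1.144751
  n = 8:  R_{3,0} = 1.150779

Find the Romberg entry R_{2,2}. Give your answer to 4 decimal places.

1.1530

Richardson extrapolation on the trapezoidal column (denominator 4−1=3):
R_{1,1} = 1.120454 + (1.120454 − 1.027870)/3 = 1.151315
R_{2,1} = 1.144751 + (1.144751 − 1.120454)/3 = 1.152850
R_{2,2} = 1.152850 + (1.152850 − 1.151315)/15 = 1.152952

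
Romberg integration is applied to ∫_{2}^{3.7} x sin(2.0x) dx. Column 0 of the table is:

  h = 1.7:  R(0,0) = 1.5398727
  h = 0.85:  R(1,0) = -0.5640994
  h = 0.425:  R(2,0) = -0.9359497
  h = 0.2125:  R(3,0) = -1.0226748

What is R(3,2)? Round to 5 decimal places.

R(2,1) = (4·(-0.9359497) − (-0.5640994)) / 3 = -1.0598998
R(3,1) = -1.0226748 + (-1.0226748 − (-0.9359497))/3 = -1.0515832
R(3,2) = (16·(-1.0515832) − (-1.0598998)) / 15 = -1.0510288

-1.05103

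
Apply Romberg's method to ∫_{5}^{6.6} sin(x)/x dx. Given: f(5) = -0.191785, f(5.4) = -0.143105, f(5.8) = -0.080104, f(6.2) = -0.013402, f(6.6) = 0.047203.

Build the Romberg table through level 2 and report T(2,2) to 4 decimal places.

-0.1241

T(0,0) (trapezoid, 1 panel, h=1.6000): -0.115666
T(1,0) (trapezoid, 2 panels, h=0.8000): -0.121916
T(2,0) (trapezoid, 4 panels, h=0.4000): -0.123561
T(1,1) = -0.121916 + (-0.121916 − (-0.115666))/3 = -0.123999
T(2,1) = -0.123561 + (-0.123561 − (-0.121916))/3 = -0.124109
T(2,2) = -0.124109 + (-0.124109 − (-0.123999))/15 = -0.124116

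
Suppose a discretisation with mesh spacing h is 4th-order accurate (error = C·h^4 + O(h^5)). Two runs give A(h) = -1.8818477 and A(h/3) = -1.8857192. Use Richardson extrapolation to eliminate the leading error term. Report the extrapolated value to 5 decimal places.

The leading error scales as h^4; refining by a factor of 3 reduces it by 3^4 = 81.
Extrapolated value = (81·A(h/3) − A(h)) / (81 − 1)
= (81·(-1.8857192) − (-1.8818477)) / 80
= -150.8614075 / 80 = -1.8857676

-1.88577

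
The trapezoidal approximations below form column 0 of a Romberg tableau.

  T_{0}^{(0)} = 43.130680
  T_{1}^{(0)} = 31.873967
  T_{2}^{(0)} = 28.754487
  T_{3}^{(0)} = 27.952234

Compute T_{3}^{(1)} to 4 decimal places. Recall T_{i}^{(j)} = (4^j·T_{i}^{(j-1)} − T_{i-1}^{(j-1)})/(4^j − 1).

Richardson extrapolation on the trapezoidal column (denominator 4−1=3):
T_{3}^{(1)} = (4·27.952234 − 28.754487) / 3 = 27.684816

27.6848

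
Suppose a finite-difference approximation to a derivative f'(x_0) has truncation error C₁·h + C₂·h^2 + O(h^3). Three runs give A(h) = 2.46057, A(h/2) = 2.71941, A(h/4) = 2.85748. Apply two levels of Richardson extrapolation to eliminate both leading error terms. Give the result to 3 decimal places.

3.001

First eliminate the h term (factor 2^1 = 2):
  B₁ = (2·2.71941 − 2.46057)/1 = 2.97825
  B₂ = (2·2.85748 − 2.71941)/1 = 2.99555
Then eliminate the h^2 term (factor 2^2 = 4):
  (4·2.99555 − 2.97825)/3 = 3.00132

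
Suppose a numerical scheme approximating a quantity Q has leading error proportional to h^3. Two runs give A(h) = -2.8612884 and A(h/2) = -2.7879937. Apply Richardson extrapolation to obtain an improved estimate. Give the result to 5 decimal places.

-2.77752

Extrapolated value = (8·A(h/2) − A(h)) / (8 − 1)
= (8·(-2.7879937) − (-2.8612884)) / 7
= -19.4426612 / 7 = -2.7775230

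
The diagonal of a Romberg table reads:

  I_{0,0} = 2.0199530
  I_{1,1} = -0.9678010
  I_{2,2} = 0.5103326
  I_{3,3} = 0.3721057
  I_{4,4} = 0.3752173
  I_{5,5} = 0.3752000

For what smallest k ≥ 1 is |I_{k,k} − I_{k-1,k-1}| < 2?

k = 2

|I_{1,1} − I_{0,0}| = 2.9877540 ≥ 2
|I_{2,2} − I_{1,1}| = 1.4781336 < 2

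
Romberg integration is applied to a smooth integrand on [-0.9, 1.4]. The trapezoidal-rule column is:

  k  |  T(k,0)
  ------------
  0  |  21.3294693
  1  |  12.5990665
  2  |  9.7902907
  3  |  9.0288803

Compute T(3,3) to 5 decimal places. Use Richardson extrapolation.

8.76936

Richardson extrapolation on the trapezoidal column (denominator 4−1=3):
T(1,1) = (4·12.5990665 − 21.3294693) / 3 = 9.6889322
T(2,1) = 9.7902907 + (9.7902907 − 12.5990665)/3 = 8.8540321
T(3,1) = (4·9.0288803 − 9.7902907) / 3 = 8.7750768
T(2,2) = (16·8.8540321 − 9.6889322) / 15 = 8.7983721
T(3,2) = 8.7750768 + (8.7750768 − 8.8540321)/15 = 8.7698131
T(3,3) = (64·8.7698131 − 8.7983721) / 63 = 8.7693598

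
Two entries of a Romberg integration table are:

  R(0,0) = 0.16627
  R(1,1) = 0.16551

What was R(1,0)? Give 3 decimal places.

From R(1,1) = (4·R(1,0) − R(0,0))/3, solve for R(1,0):
4·R(1,0) = 3·0.16551 + 0.16627 = 0.66280
R(1,0) = 0.16570

0.166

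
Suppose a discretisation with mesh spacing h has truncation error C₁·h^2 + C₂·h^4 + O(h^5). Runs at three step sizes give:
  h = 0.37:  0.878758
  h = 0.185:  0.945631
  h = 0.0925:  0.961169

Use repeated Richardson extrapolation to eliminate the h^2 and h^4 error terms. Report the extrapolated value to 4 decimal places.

0.9662

First eliminate the h^2 term (factor 2^2 = 4):
  B₁ = (4·0.945631 − 0.878758)/3 = 0.967922
  B₂ = (4·0.961169 − 0.945631)/3 = 0.966348
Then eliminate the h^4 term (factor 2^4 = 16):
  (16·0.966348 − 0.967922)/15 = 0.966243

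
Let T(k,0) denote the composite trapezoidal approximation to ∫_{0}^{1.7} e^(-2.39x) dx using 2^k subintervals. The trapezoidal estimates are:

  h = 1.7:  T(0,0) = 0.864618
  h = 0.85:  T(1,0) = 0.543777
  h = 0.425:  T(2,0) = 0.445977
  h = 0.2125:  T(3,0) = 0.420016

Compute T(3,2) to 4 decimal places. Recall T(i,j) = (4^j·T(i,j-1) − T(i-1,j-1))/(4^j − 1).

0.4112

Richardson extrapolation on the trapezoidal column (denominator 4−1=3):
T(2,1) = (4·0.445977 − 0.543777) / 3 = 0.413377
T(3,1) = (4·0.420016 − 0.445977) / 3 = 0.411362
T(3,2) = 0.411362 + (0.411362 − 0.413377)/15 = 0.411228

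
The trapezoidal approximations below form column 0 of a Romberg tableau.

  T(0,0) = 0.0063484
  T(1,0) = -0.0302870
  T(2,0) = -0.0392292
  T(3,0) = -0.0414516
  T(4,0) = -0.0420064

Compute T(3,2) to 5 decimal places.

Richardson extrapolation on the trapezoidal column (denominator 4−1=3):
T(2,1) = (4·(-0.0392292) − (-0.0302870)) / 3 = -0.0422099
T(3,1) = -0.0414516 + (-0.0414516 − (-0.0392292))/3 = -0.0421924
T(3,2) = (16·(-0.0421924) − (-0.0422099)) / 15 = -0.0421912
(Column j=1 coincides with Simpson's rule on the same nodes.)

-0.04219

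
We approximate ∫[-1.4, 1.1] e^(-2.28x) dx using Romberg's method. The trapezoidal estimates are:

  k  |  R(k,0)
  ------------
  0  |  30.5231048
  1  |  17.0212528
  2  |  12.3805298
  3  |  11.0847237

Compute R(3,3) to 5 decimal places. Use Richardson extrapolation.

10.63946

Richardson extrapolation on the trapezoidal column (denominator 4−1=3):
R(1,1) = 17.0212528 + (17.0212528 − 30.5231048)/3 = 12.5206355
R(2,1) = (4·12.3805298 − 17.0212528) / 3 = 10.8336221
R(3,1) = (4·11.0847237 − 12.3805298) / 3 = 10.6527883
R(2,2) = (16·10.8336221 − 12.5206355) / 15 = 10.7211545
R(3,2) = 10.6527883 + (10.6527883 − 10.8336221)/15 = 10.6407327
R(3,3) = 10.6407327 + (10.6407327 − 10.7211545)/63 = 10.6394562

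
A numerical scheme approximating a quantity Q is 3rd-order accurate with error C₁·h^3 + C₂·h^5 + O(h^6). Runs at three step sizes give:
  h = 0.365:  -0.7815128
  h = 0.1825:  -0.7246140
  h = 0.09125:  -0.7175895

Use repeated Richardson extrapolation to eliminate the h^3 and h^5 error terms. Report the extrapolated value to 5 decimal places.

-0.71659

First eliminate the h^3 term (factor 2^3 = 8):
  B₁ = (8·(-0.7246140) − (-0.7815128))/7 = -0.7164856
  B₂ = (8·(-0.7175895) − (-0.7246140))/7 = -0.7165860
Then eliminate the h^5 term (factor 2^5 = 32):
  (32·(-0.7165860) − (-0.7164856))/31 = -0.7165892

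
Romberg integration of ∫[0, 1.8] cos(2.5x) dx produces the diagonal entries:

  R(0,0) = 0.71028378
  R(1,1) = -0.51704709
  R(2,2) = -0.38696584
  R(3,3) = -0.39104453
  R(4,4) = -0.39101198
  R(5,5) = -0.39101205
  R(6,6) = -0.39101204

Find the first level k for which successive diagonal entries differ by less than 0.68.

k = 2

|R(1,1) − R(0,0)| = 1.22733087 ≥ 0.68
|R(2,2) − R(1,1)| = 0.13008125 < 0.68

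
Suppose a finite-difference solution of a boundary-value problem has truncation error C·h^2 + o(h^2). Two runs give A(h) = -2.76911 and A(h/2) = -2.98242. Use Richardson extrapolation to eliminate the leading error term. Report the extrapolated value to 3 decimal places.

The leading error scales as h^2; refining by a factor of 2 reduces it by 2^2 = 4.
Extrapolated value = (4·A(h/2) − A(h)) / (4 − 1)
= (4·(-2.98242) − (-2.76911)) / 3
= -9.16057 / 3 = -3.05352

-3.054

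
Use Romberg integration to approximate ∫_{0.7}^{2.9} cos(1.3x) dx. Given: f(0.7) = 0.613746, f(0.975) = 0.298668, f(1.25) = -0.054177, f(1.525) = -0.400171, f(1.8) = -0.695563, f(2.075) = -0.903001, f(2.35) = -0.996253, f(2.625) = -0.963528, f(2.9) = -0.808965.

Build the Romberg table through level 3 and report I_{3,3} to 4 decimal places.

-1.0595

I_{0,0} (trapezoid, 1 panel, h=2.2000): -0.214741
I_{1,0} (trapezoid, 2 panels, h=1.1000): -0.872490
I_{2,0} (trapezoid, 4 panels, h=0.5500): -1.013981
I_{3,0} (trapezoid, 8 panels, h=0.2750): -1.048199
I_{1,1} = -0.872490 + (-0.872490 − (-0.214741))/3 = -1.091740
I_{2,1} = -1.013981 + (-1.013981 − (-0.872490))/3 = -1.061145
I_{3,1} = -1.048199 + (-1.048199 − (-1.013981))/3 = -1.059605
I_{2,2} = -1.061145 + (-1.061145 − (-1.091740))/15 = -1.059105
I_{3,2} = -1.059605 + (-1.059605 − (-1.061145))/15 = -1.059502
I_{3,3} = -1.059502 + (-1.059502 − (-1.059105))/63 = -1.059508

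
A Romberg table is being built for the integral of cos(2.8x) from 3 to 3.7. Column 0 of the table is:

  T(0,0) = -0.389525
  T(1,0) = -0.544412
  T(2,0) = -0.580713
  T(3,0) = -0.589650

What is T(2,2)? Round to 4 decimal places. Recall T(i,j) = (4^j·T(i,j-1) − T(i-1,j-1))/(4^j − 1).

Richardson extrapolation on the trapezoidal column (denominator 4−1=3):
T(1,1) = -0.544412 + (-0.544412 − (-0.389525))/3 = -0.596041
T(2,1) = (4·(-0.580713) − (-0.544412)) / 3 = -0.592813
T(2,2) = (16·(-0.592813) − (-0.596041)) / 15 = -0.592598

-0.5926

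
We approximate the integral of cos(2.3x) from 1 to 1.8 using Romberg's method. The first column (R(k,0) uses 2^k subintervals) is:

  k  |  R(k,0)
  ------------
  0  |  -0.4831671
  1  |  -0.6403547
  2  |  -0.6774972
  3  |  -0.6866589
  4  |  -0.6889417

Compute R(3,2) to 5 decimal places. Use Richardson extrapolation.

-0.68970

Richardson extrapolation on the trapezoidal column (denominator 4−1=3):
R(2,1) = (4·(-0.6774972) − (-0.6403547)) / 3 = -0.6898780
R(3,1) = (4·(-0.6866589) − (-0.6774972)) / 3 = -0.6897128
R(3,2) = (16·(-0.6897128) − (-0.6898780)) / 15 = -0.6897018
(Column j=1 coincides with Simpson's rule on the same nodes.)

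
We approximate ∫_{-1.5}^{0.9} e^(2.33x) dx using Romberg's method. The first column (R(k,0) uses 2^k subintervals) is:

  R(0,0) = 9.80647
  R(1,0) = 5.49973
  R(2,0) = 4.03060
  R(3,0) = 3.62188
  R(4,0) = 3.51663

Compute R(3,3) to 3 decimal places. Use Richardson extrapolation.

3.482

Richardson extrapolation on the trapezoidal column (denominator 4−1=3):
R(1,1) = 5.49973 + (5.49973 − 9.80647)/3 = 4.06415
R(2,1) = (4·4.03060 − 5.49973) / 3 = 3.54089
R(3,1) = (4·3.62188 − 4.03060) / 3 = 3.48564
R(2,2) = (16·3.54089 − 4.06415) / 15 = 3.50601
R(3,2) = 3.48564 + (3.48564 − 3.54089)/15 = 3.48196
R(3,3) = 3.48196 + (3.48196 − 3.50601)/63 = 3.48158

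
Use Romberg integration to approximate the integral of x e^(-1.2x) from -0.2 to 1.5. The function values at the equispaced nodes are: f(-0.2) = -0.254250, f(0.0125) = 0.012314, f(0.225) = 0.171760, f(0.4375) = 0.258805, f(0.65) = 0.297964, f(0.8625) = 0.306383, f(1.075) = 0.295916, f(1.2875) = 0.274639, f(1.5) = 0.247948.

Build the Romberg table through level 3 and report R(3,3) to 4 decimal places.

R(0,0) (trapezoid, 1 panel, h=1.7000): -0.005357
R(1,0) (trapezoid, 2 panels, h=0.8500): 0.250591
R(2,0) (trapezoid, 4 panels, h=0.4250): 0.324058
R(3,0) (trapezoid, 8 panels, h=0.2125): 0.343109
R(1,1) = 0.250591 + (0.250591 − (-0.005357))/3 = 0.335907
R(2,1) = 0.324058 + (0.324058 − 0.250591)/3 = 0.348547
R(3,1) = 0.343109 + (0.343109 − 0.324058)/3 = 0.349459
R(2,2) = 0.348547 + (0.348547 − 0.335907)/15 = 0.349390
R(3,2) = 0.349459 + (0.349459 − 0.348547)/15 = 0.349520
R(3,3) = 0.349520 + (0.349520 − 0.349390)/63 = 0.349522

0.3495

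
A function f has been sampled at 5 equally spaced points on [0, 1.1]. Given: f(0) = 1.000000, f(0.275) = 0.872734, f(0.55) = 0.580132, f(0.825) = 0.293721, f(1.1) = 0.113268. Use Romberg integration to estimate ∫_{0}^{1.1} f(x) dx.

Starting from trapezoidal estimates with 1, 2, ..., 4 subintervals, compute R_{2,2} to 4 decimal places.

R_{0,0} (trapezoid, 1 panel, h=1.1000): 0.612297
R_{1,0} (trapezoid, 2 panels, h=0.5500): 0.625221
R_{2,0} (trapezoid, 4 panels, h=0.2750): 0.633386
R_{1,1} = 0.625221 + (0.625221 − 0.612297)/3 = 0.629529
R_{2,1} = 0.633386 + (0.633386 − 0.625221)/3 = 0.636108
R_{2,2} = 0.636108 + (0.636108 − 0.629529)/15 = 0.636547

0.6365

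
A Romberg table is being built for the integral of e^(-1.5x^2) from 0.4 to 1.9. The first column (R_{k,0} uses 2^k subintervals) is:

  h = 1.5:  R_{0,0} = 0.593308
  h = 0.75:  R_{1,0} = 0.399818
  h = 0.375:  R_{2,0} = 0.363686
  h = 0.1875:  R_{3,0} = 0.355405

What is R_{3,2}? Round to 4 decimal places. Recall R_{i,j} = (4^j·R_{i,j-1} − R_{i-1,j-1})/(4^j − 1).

R_{2,1} = 0.363686 + (0.363686 − 0.399818)/3 = 0.351642
R_{3,1} = (4·0.355405 − 0.363686) / 3 = 0.352645
R_{3,2} = (16·0.352645 − 0.351642) / 15 = 0.352712
(Column j=1 coincides with Simpson's rule on the same nodes.)

0.3527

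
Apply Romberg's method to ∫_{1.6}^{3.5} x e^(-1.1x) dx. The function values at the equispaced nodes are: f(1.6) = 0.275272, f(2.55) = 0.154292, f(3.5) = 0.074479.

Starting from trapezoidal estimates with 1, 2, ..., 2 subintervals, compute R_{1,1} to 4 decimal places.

0.3062

R_{0,0} (trapezoid, 1 panel, h=1.9000): 0.332263
R_{1,0} (trapezoid, 2 panels, h=0.9500): 0.312709
R_{1,1} = 0.312709 + (0.312709 − 0.332263)/3 = 0.306191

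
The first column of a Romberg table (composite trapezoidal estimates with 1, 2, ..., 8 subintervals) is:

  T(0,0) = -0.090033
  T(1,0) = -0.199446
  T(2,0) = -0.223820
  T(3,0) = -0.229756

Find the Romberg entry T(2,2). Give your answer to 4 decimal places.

T(1,1) = (4·(-0.199446) − (-0.090033)) / 3 = -0.235917
T(2,1) = -0.223820 + (-0.223820 − (-0.199446))/3 = -0.231945
T(2,2) = -0.231945 + (-0.231945 − (-0.235917))/15 = -0.231680

-0.2317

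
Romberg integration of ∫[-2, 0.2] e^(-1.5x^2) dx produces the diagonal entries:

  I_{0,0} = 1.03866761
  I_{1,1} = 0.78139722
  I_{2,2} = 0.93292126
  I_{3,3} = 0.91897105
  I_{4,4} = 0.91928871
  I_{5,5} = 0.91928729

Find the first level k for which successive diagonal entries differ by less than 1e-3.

|I_{1,1} − I_{0,0}| = 0.25727039 ≥ 1e-3
|I_{2,2} − I_{1,1}| = 0.15152404 ≥ 1e-3
|I_{3,3} − I_{2,2}| = 0.01395021 ≥ 1e-3
|I_{4,4} − I_{3,3}| = 0.00031766 < 1e-3

k = 4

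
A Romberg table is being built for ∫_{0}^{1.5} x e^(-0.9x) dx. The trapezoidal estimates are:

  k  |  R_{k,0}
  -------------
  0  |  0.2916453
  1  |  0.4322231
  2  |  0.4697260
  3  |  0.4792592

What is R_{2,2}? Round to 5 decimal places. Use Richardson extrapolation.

0.48244

R_{1,1} = (4·0.4322231 − 0.2916453) / 3 = 0.4790824
R_{2,1} = (4·0.4697260 − 0.4322231) / 3 = 0.4822270
R_{2,2} = 0.4822270 + (0.4822270 − 0.4790824)/15 = 0.4824366
(Column j=1 coincides with Simpson's rule on the same nodes.)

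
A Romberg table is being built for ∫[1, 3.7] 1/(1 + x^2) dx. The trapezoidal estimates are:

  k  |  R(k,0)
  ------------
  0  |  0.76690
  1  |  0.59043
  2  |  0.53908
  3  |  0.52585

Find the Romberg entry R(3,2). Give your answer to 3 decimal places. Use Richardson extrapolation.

R(2,1) = (4·0.53908 − 0.59043) / 3 = 0.52196
R(3,1) = 0.52585 + (0.52585 − 0.53908)/3 = 0.52144
R(3,2) = 0.52144 + (0.52144 − 0.52196)/15 = 0.52141

0.521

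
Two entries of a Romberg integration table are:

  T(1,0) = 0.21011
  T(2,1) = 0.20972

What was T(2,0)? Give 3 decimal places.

From T(2,1) = (4·T(2,0) − T(1,0))/3, solve for T(2,0):
4·T(2,0) = 3·0.20972 + 0.21011 = 0.83927
T(2,0) = 0.20982

0.210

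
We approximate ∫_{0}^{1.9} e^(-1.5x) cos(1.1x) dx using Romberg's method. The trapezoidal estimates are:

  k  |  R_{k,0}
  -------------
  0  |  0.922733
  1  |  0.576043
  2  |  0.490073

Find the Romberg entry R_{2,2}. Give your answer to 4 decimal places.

0.4615

R_{1,1} = 0.576043 + (0.576043 − 0.922733)/3 = 0.460480
R_{2,1} = 0.490073 + (0.490073 − 0.576043)/3 = 0.461416
R_{2,2} = (16·0.461416 − 0.460480) / 15 = 0.461478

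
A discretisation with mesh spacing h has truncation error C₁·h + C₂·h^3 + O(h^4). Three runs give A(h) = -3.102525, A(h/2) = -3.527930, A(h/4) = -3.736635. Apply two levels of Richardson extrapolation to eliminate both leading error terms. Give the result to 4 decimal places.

-3.9442

First eliminate the h term (factor 2^1 = 2):
  B₁ = (2·(-3.527930) − (-3.102525))/1 = -3.953335
  B₂ = (2·(-3.736635) − (-3.527930))/1 = -3.945340
Then eliminate the h^3 term (factor 2^3 = 8):
  (8·(-3.945340) − (-3.953335))/7 = -3.944198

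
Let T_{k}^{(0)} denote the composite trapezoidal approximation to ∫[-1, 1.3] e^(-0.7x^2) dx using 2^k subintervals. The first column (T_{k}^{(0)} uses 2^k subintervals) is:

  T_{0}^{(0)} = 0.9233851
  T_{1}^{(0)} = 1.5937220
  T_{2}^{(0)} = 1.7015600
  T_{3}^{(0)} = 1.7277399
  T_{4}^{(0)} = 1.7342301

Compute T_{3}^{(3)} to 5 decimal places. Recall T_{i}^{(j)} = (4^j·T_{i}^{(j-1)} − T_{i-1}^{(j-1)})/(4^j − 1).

1.73646

T_{1}^{(1)} = (4·1.5937220 − 0.9233851) / 3 = 1.8171676
T_{2}^{(1)} = (4·1.7015600 − 1.5937220) / 3 = 1.7375060
T_{3}^{(1)} = 1.7277399 + (1.7277399 − 1.7015600)/3 = 1.7364665
T_{2}^{(2)} = 1.7375060 + (1.7375060 − 1.8171676)/15 = 1.7321952
T_{3}^{(2)} = (16·1.7364665 − 1.7375060) / 15 = 1.7363972
T_{3}^{(3)} = 1.7363972 + (1.7363972 − 1.7321952)/63 = 1.7364639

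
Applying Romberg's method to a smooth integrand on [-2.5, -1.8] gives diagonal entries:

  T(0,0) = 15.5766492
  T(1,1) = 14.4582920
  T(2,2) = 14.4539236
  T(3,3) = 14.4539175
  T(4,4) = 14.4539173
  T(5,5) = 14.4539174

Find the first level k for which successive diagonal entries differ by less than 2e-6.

k = 4

|T(1,1) − T(0,0)| = 1.1183572 ≥ 2e-6
|T(2,2) − T(1,1)| = 0.0043684 ≥ 2e-6
|T(3,3) − T(2,2)| = 0.0000061 ≥ 2e-6
|T(4,4) − T(3,3)| = 0.0000002 < 2e-6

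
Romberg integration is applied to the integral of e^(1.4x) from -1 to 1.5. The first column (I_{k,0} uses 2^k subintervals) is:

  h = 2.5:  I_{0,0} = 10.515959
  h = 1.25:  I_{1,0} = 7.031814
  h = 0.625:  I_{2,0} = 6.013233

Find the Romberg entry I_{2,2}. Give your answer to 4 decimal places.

5.6606

I_{1,1} = 7.031814 + (7.031814 − 10.515959)/3 = 5.870432
I_{2,1} = 6.013233 + (6.013233 − 7.031814)/3 = 5.673706
I_{2,2} = 5.673706 + (5.673706 − 5.870432)/15 = 5.660591
(Column j=1 coincides with Simpson's rule on the same nodes.)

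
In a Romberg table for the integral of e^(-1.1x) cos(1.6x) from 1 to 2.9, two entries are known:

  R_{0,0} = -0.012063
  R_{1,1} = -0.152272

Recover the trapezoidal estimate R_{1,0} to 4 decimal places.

From R_{1,1} = (4·R_{1,0} − R_{0,0})/3, solve for R_{1,0}:
4·R_{1,0} = 3·(-0.152272) + (-0.012063) = -0.468879
R_{1,0} = -0.117220

-0.1172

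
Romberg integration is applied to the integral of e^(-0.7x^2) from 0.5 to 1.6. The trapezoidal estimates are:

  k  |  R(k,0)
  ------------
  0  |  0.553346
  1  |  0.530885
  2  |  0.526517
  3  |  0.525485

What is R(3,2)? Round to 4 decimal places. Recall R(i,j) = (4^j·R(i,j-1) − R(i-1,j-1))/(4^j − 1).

R(2,1) = 0.526517 + (0.526517 − 0.530885)/3 = 0.525061
R(3,1) = (4·0.525485 − 0.526517) / 3 = 0.525141
R(3,2) = 0.525141 + (0.525141 − 0.525061)/15 = 0.525146
(Column j=1 coincides with Simpson's rule on the same nodes.)

0.5251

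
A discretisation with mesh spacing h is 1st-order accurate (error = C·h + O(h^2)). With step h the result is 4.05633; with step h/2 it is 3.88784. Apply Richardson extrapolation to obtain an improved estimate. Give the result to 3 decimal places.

The leading error scales as h; refining by a factor of 2 reduces it by 2^1 = 2.
Extrapolated value = (2·A(h/2) − A(h)) / (2 − 1)
= (2·3.88784 − 4.05633) / 1
= 3.71935 / 1 = 3.71935

3.719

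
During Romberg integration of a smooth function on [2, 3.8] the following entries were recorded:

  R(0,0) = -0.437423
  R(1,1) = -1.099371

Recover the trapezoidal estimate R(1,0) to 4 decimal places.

-0.9339

From R(1,1) = (4·R(1,0) − R(0,0))/3, solve for R(1,0):
4·R(1,0) = 3·(-1.099371) + (-0.437423) = -3.735536
R(1,0) = -0.933884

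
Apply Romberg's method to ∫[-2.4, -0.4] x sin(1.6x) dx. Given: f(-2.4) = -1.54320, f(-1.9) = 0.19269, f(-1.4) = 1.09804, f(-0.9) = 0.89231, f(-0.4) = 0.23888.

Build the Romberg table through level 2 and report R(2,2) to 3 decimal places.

R(0,0) (trapezoid, 1 panel, h=2.0000): -1.30432
R(1,0) (trapezoid, 2 panels, h=1.0000): 0.44588
R(2,0) (trapezoid, 4 panels, h=0.5000): 0.76544
R(1,1) = 0.44588 + (0.44588 − (-1.30432))/3 = 1.02928
R(2,1) = 0.76544 + (0.76544 − 0.44588)/3 = 0.87196
R(2,2) = 0.87196 + (0.87196 − 1.02928)/15 = 0.86147

0.861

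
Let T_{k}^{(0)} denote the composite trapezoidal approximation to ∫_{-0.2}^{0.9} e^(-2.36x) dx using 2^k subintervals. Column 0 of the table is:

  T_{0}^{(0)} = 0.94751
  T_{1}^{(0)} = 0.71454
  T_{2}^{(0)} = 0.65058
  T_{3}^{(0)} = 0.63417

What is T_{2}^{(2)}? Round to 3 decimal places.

Richardson extrapolation on the trapezoidal column (denominator 4−1=3):
T_{1}^{(1)} = (4·0.71454 − 0.94751) / 3 = 0.63688
T_{2}^{(1)} = 0.65058 + (0.65058 − 0.71454)/3 = 0.62926
T_{2}^{(2)} = (16·0.62926 − 0.63688) / 15 = 0.62875
(Column j=1 coincides with Simpson's rule on the same nodes.)

0.629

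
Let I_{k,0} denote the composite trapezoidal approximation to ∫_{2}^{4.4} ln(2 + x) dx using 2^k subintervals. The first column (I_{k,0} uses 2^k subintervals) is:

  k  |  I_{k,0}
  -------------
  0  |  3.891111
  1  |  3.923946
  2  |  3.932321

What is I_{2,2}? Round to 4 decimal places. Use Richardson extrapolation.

3.9351

Richardson extrapolation on the trapezoidal column (denominator 4−1=3):
I_{1,1} = 3.923946 + (3.923946 − 3.891111)/3 = 3.934891
I_{2,1} = 3.932321 + (3.932321 − 3.923946)/3 = 3.935113
I_{2,2} = 3.935113 + (3.935113 − 3.934891)/15 = 3.935128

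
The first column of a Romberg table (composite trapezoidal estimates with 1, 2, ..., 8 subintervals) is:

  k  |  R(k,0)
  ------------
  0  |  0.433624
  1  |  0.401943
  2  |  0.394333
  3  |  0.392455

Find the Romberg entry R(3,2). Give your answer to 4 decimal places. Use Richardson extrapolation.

R(2,1) = 0.394333 + (0.394333 − 0.401943)/3 = 0.391796
R(3,1) = 0.392455 + (0.392455 − 0.394333)/3 = 0.391829
R(3,2) = (16·0.391829 − 0.391796) / 15 = 0.391831

0.3918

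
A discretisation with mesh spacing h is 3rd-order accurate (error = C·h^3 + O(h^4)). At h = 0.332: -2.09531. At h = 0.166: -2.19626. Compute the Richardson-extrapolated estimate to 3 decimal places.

-2.211

The leading error scales as h^3; refining by a factor of 2 reduces it by 2^3 = 8.
Extrapolated value = (8·A(h/2) − A(h)) / (8 − 1)
= (8·(-2.19626) − (-2.09531)) / 7
= -15.47477 / 7 = -2.21068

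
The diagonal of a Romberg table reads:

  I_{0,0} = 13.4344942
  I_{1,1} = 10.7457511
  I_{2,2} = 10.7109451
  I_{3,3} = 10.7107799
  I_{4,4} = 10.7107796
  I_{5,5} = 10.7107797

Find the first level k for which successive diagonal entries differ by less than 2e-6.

|I_{1,1} − I_{0,0}| = 2.6887431 ≥ 2e-6
|I_{2,2} − I_{1,1}| = 0.0348060 ≥ 2e-6
|I_{3,3} − I_{2,2}| = 0.0001652 ≥ 2e-6
|I_{4,4} − I_{3,3}| = 0.0000003 < 2e-6

k = 4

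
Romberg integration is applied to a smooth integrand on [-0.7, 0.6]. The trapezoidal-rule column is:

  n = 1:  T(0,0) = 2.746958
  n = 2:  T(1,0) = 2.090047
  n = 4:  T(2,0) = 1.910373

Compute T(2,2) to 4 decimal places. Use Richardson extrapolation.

Richardson extrapolation on the trapezoidal column (denominator 4−1=3):
T(1,1) = 2.090047 + (2.090047 − 2.746958)/3 = 1.871077
T(2,1) = (4·1.910373 − 2.090047) / 3 = 1.850482
T(2,2) = 1.850482 + (1.850482 − 1.871077)/15 = 1.849109
(Column j=1 coincides with Simpson's rule on the same nodes.)

1.8491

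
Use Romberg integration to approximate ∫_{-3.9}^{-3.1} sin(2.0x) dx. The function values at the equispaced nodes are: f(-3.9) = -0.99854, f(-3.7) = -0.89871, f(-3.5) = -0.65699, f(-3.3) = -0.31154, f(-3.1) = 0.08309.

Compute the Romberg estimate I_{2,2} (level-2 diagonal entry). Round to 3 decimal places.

I_{0,0} (trapezoid, 1 panel, h=0.8000): -0.36618
I_{1,0} (trapezoid, 2 panels, h=0.4000): -0.44589
I_{2,0} (trapezoid, 4 panels, h=0.2000): -0.46499
I_{1,1} = -0.44589 + (-0.44589 − (-0.36618))/3 = -0.47246
I_{2,1} = -0.46499 + (-0.46499 − (-0.44589))/3 = -0.47136
I_{2,2} = -0.47136 + (-0.47136 − (-0.47246))/15 = -0.47129

-0.471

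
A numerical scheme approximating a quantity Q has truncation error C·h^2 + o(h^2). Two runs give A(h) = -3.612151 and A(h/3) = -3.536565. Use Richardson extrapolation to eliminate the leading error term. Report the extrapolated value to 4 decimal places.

-3.5271

The leading error scales as h^2; refining by a factor of 3 reduces it by 3^2 = 9.
Extrapolated value = (9·A(h/3) − A(h)) / (9 − 1)
= (9·(-3.536565) − (-3.612151)) / 8
= -28.216934 / 8 = -3.527117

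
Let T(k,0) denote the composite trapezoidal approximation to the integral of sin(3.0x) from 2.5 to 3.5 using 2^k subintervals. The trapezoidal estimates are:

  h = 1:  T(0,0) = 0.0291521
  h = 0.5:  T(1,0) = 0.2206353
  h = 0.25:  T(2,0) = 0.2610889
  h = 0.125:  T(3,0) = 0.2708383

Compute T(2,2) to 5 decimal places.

T(1,1) = (4·0.2206353 − 0.0291521) / 3 = 0.2844630
T(2,1) = 0.2610889 + (0.2610889 − 0.2206353)/3 = 0.2745734
T(2,2) = 0.2745734 + (0.2745734 − 0.2844630)/15 = 0.2739141
(Column j=1 coincides with Simpson's rule on the same nodes.)

0.27391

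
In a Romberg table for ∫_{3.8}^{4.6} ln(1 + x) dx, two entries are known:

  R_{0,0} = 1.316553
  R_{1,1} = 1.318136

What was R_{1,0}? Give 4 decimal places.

From R_{1,1} = (4·R_{1,0} − R_{0,0})/3, solve for R_{1,0}:
4·R_{1,0} = 3·1.318136 + 1.316553 = 5.270961
R_{1,0} = 1.317740

1.3177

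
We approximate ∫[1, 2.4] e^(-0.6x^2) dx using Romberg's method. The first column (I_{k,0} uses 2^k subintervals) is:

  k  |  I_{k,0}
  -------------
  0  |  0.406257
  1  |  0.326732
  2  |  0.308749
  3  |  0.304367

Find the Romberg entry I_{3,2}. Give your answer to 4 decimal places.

Richardson extrapolation on the trapezoidal column (denominator 4−1=3):
I_{2,1} = 0.308749 + (0.308749 − 0.326732)/3 = 0.302755
I_{3,1} = (4·0.304367 − 0.308749) / 3 = 0.302906
I_{3,2} = 0.302906 + (0.302906 − 0.302755)/15 = 0.302916

0.3029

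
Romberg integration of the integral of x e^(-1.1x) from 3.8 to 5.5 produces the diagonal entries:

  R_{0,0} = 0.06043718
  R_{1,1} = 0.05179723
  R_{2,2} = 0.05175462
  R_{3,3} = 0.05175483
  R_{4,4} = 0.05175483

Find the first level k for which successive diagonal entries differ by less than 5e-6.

k = 3

|R_{1,1} − R_{0,0}| = 0.00863995 ≥ 5e-6
|R_{2,2} − R_{1,1}| = 0.00004261 ≥ 5e-6
|R_{3,3} − R_{2,2}| = 0.00000021 < 5e-6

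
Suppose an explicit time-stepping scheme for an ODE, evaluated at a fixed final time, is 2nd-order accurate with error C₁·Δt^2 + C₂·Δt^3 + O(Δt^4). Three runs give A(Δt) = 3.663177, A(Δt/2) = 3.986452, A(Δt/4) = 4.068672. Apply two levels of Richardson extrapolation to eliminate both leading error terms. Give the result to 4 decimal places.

4.0963

First eliminate the Δt^2 term (factor 2^2 = 4):
  B₁ = (4·3.986452 − 3.663177)/3 = 4.094210
  B₂ = (4·4.068672 − 3.986452)/3 = 4.096079
Then eliminate the Δt^3 term (factor 2^3 = 8):
  (8·4.096079 − 4.094210)/7 = 4.096346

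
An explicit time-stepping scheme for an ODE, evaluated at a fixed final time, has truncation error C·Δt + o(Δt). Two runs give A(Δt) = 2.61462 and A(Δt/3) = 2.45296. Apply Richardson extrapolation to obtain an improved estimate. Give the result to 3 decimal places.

The leading error scales as Δt; refining by a factor of 3 reduces it by 3^1 = 3.
Extrapolated value = (3·A(Δt/3) − A(Δt)) / (3 − 1)
= (3·2.45296 − 2.61462) / 2
= 4.74426 / 2 = 2.37213

2.372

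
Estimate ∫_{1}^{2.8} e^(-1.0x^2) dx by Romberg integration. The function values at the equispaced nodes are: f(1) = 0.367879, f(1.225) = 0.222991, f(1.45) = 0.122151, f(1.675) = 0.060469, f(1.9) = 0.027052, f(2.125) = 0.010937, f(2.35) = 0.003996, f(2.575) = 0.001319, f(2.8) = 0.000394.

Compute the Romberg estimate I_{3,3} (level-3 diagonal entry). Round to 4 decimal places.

I_{0,0} (trapezoid, 1 panel, h=1.8000): 0.331446
I_{1,0} (trapezoid, 2 panels, h=0.9000): 0.190070
I_{2,0} (trapezoid, 4 panels, h=0.4500): 0.151801
I_{3,0} (trapezoid, 8 panels, h=0.2250): 0.142437
I_{1,1} = 0.190070 + (0.190070 − 0.331446)/3 = 0.142945
I_{2,1} = 0.151801 + (0.151801 − 0.190070)/3 = 0.139045
I_{3,1} = 0.142437 + (0.142437 − 0.151801)/3 = 0.139316
I_{2,2} = 0.139045 + (0.139045 − 0.142945)/15 = 0.138785
I_{3,2} = 0.139316 + (0.139316 − 0.139045)/15 = 0.139334
I_{3,3} = 0.139334 + (0.139334 − 0.138785)/63 = 0.139343

0.1393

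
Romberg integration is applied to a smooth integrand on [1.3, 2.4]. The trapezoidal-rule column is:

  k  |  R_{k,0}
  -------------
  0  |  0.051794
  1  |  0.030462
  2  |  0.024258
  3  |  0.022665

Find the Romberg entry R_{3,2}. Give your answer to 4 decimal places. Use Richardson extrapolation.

Richardson extrapolation on the trapezoidal column (denominator 4−1=3):
R_{2,1} = 0.024258 + (0.024258 − 0.030462)/3 = 0.022190
R_{3,1} = (4·0.022665 − 0.024258) / 3 = 0.022134
R_{3,2} = (16·0.022134 − 0.022190) / 15 = 0.022130

0.0221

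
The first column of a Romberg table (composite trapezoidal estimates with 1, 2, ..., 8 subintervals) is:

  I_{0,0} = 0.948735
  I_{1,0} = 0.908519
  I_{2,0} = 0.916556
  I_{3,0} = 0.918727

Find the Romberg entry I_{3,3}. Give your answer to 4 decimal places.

0.9194

Richardson extrapolation on the trapezoidal column (denominator 4−1=3):
I_{1,1} = (4·0.908519 − 0.948735) / 3 = 0.895114
I_{2,1} = (4·0.916556 − 0.908519) / 3 = 0.919235
I_{3,1} = 0.918727 + (0.918727 − 0.916556)/3 = 0.919451
I_{2,2} = (16·0.919235 − 0.895114) / 15 = 0.920843
I_{3,2} = 0.919451 + (0.919451 − 0.919235)/15 = 0.919465
I_{3,3} = (64·0.919465 − 0.920843) / 63 = 0.919443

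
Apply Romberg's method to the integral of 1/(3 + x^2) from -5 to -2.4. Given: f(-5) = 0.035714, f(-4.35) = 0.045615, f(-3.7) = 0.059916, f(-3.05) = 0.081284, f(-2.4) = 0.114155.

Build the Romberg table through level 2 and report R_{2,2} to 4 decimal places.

R_{0,0} (trapezoid, 1 panel, h=2.6000): 0.194830
R_{1,0} (trapezoid, 2 panels, h=1.3000): 0.175306
R_{2,0} (trapezoid, 4 panels, h=0.6500): 0.170137
R_{1,1} = 0.175306 + (0.175306 − 0.194830)/3 = 0.168798
R_{2,1} = 0.170137 + (0.170137 − 0.175306)/3 = 0.168414
R_{2,2} = 0.168414 + (0.168414 − 0.168798)/15 = 0.168388

0.1684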